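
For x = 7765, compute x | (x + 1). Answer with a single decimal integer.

x = 1111001010101 = 7765
x + 1 = 1111001010110
OR    = 1111001010111 = 7767
(x | (x + 1) sets the lowest cleared bit.)

7767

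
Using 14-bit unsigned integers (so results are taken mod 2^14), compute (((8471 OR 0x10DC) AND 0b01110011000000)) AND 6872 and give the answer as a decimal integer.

8471 = 10000100010111
0x10DC = 01000011011100
→ OR → 11000111011111 = 12767
0b01110011000000 = 01110011000000
→ AND → 01000011000000 = 4288
6872 = 01101011011000
→ AND → 01000011000000 = 4288

4288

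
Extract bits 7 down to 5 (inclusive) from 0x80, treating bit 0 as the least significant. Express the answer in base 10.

4

v = 10000000
Shift right by 5: 100
Mask low 3 bits: 100 = 4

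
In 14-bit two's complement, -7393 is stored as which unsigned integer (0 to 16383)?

8991

7393 in 14 bits: 01110011100001
Invert: 10001100011110
Add 1:  10001100011111 = 8991
(Check: 2^14 - 7393 = 16384 - 7393 = 8991.)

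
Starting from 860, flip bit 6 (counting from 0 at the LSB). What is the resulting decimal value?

796

x = 1101011100
bit 6 is currently 1; toggle it via x ^ (1 << 6) = x ^ 64
→ 1100011100 = 796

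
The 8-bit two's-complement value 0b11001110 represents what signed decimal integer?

-50

pattern = 11001110 (MSB is 1 ⇒ negative)
Invert: 00110001, add 1 → 00110010 = 50, so the value is -50.
(Equivalently: 206 - 2^8 = 206 - 256 = -50.)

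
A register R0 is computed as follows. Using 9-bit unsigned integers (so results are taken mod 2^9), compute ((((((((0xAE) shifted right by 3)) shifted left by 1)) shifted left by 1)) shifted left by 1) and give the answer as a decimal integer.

0xAE = 010101110
→ shifted right by 3 → 000010101 = 21
→ shifted left by 1 (mod 2^9) → 000101010 = 42
→ shifted left by 1 (mod 2^9) → 001010100 = 84
→ shifted left by 1 (mod 2^9) → 010101000 = 168

168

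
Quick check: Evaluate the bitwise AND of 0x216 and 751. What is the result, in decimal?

518

0x216 = 1000010110
751 = 1011101111
AND → 1000000110 = 518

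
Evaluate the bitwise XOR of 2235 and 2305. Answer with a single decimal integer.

442

2235 = 100010111011
2305 = 100100000001
XOR → 000110111010 = 442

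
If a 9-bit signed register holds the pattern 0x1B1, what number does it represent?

-79

pattern = 110110001 (MSB is 1 ⇒ negative)
Invert: 001001110, add 1 → 001001111 = 79, so the value is -79.
(Equivalently: 433 - 2^9 = 433 - 512 = -79.)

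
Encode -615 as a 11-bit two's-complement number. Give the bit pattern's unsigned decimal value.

615 in 11 bits: 01001100111
Invert: 10110011000
Add 1:  10110011001 = 1433
(Check: 2^11 - 615 = 2048 - 615 = 1433.)

1433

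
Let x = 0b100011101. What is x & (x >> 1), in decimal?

x = 100011101 = 285
x>>1 = 010001110
AND  = 000001100 = 12
(x & (x >> 1) has a 1 wherever x has two consecutive 1 bits.)

12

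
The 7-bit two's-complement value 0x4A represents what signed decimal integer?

-54

pattern = 1001010 (MSB is 1 ⇒ negative)
Invert: 0110101, add 1 → 0110110 = 54, so the value is -54.
(Equivalently: 74 - 2^7 = 74 - 128 = -54.)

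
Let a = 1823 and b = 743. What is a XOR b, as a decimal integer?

1823 = 11100011111
743 = 01011100111
XOR → 10111111000 = 1528

1528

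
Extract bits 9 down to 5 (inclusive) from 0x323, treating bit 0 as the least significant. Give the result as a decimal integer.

25

v = 01100100011
Shift right by 5: 011001
Mask low 5 bits: 11001 = 25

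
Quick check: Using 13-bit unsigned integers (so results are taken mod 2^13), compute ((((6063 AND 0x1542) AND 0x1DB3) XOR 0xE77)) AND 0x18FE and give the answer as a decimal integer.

6260

6063 = 1011110101111
0x1542 = 1010101000010
→ AND → 1010100000010 = 5378
0x1DB3 = 1110110110011
→ AND → 1010100000010 = 5378
0xE77 = 0111001110111
→ XOR → 1101101110101 = 7029
0x18FE = 1100011111110
→ AND → 1100001110100 = 6260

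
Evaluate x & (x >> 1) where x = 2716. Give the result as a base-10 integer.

12

x = 101010011100 = 2716
x>>1 = 010101001110
AND  = 000000001100 = 12
(x & (x >> 1) has a 1 wherever x has two consecutive 1 bits.)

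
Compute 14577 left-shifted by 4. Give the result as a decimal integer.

233232

14577 = 000011100011110001
shift left by 4 → 111000111100010000 = 233232
(equivalently, 14577 × 2^4 = 14577 × 16)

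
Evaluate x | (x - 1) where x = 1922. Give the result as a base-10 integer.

1923

x = 11110000010 = 1922
x - 1 = 11110000001
OR    = 11110000011 = 1923
(x | (x - 1) sets all bits below the lowest set bit.)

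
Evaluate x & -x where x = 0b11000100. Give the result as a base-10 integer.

x = 11000100 = 196
-x (two's complement) = …00111100
AND   = 00000100 = 4
(x & -x isolates the lowest set bit of x.)

4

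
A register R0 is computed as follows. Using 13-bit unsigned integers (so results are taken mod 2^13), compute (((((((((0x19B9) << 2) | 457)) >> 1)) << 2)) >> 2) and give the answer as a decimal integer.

1014

0x19B9 = 1100110111001
→ << 2 (mod 2^13) → 0011011100100 = 1764
457 = 0000111001001
→ | → 0011111101101 = 2029
→ >> 1 → 0001111110110 = 1014
→ << 2 (mod 2^13) → 0111111011000 = 4056
→ >> 2 → 0001111110110 = 1014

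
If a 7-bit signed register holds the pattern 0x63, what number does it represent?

-29

pattern = 1100011 (MSB is 1 ⇒ negative)
Invert: 0011100, add 1 → 0011101 = 29, so the value is -29.
(Equivalently: 99 - 2^7 = 99 - 128 = -29.)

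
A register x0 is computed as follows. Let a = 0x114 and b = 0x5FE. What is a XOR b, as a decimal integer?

0x114 = 00100010100
0x5FE = 10111111110
XOR → 10011101010 = 1258

1258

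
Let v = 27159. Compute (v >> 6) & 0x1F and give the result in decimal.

8

v = 110101000010111
Shift right by 6: 110101000
Mask low 5 bits: 01000 = 8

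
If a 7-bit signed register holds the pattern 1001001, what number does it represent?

pattern = 1001001 (MSB is 1 ⇒ negative)
Invert: 0110110, add 1 → 0110111 = 55, so the value is -55.
(Equivalently: 73 - 2^7 = 73 - 128 = -55.)

-55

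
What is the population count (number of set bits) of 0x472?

0x472 = 10001110010
Count the 1s: 1 + 1 + 1 + 1 + 1 = 5

5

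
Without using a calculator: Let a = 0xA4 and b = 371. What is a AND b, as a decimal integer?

0xA4 = 010100100
371 = 101110011
AND → 000100000 = 32

32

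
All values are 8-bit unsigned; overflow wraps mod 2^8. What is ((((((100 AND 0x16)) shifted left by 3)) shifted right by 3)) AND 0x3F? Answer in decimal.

4

100 = 01100100
0x16 = 00010110
→ AND → 00000100 = 4
→ shifted left by 3 (mod 2^8) → 00100000 = 32
→ shifted right by 3 → 00000100 = 4
0x3F = 00111111
→ AND → 00000100 = 4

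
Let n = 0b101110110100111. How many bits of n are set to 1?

n = 101110110100111
Count the 1s: 1 + 1 + 1 + 1 + 1 + 1 + 1 + 1 + 1 + 1 = 10

10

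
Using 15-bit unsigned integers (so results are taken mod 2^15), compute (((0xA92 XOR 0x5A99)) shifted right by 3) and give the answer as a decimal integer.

2561

0xA92 = 000101010010010
0x5A99 = 101101010011001
→ XOR → 101000000001011 = 20491
→ shifted right by 3 → 000101000000001 = 2561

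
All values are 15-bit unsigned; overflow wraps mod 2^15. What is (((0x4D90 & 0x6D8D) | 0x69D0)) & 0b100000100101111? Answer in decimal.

0x4D90 = 100110110010000
0x6D8D = 110110110001101
→ & → 100110110000000 = 19840
0x69D0 = 110100111010000
→ | → 110110111010000 = 28112
0b100000100101111 = 100000100101111
→ & → 100000100000000 = 16640

16640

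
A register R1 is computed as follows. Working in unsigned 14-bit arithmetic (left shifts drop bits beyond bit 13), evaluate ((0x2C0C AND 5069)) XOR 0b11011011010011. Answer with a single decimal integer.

14047

0x2C0C = 10110000001100
5069 = 01001111001101
→ AND → 00000000001100 = 12
0b11011011010011 = 11011011010011
→ XOR → 11011011011111 = 14047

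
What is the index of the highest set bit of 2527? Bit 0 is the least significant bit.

2527 = 100111011111
The topmost 1 is at position 11 (since 2^11 = 2048 ≤ 2527 < 4096).

11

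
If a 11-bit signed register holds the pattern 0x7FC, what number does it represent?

pattern = 11111111100 (MSB is 1 ⇒ negative)
Invert: 00000000011, add 1 → 00000000100 = 4, so the value is -4.
(Equivalently: 2044 - 2^11 = 2044 - 2048 = -4.)

-4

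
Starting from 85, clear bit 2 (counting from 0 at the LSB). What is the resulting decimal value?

x = 001010101
bit 2 is currently 1; clear it via x & ~(1 << 2) = x & ~4
→ 001010001 = 81

81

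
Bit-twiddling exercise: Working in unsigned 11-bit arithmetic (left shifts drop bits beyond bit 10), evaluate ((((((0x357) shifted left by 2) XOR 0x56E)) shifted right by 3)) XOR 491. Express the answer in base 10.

493

0x357 = 01101010111
→ shifted left by 2 (mod 2^11) → 10101011100 = 1372
0x56E = 10101101110
→ XOR → 00000110010 = 50
→ shifted right by 3 → 00000000110 = 6
491 = 00111101011
→ XOR → 00111101101 = 493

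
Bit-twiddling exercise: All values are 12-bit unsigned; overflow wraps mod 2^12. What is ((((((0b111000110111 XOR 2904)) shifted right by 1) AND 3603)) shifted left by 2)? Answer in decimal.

0b111000110111 = 111000110111
2904 = 101101011000
→ XOR → 010101101111 = 1391
→ shifted right by 1 → 001010110111 = 695
3603 = 111000010011
→ AND → 001000010011 = 531
→ shifted left by 2 (mod 2^12) → 100001001100 = 2124

2124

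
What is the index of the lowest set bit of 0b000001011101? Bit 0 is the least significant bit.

0b000001011101 = 1011101
Trailing zeros: 0, so the lowest set bit is bit 0 (value 1).

0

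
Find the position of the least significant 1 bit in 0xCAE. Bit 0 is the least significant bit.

0xCAE = 110010101110
Trailing zeros: 1, so the lowest set bit is bit 1 (value 2).

1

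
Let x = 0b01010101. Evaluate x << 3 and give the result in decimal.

680

x = 0001010101
shift left by 3 → 1010101000 = 680
(equivalently, 85 × 2^3 = 85 × 8)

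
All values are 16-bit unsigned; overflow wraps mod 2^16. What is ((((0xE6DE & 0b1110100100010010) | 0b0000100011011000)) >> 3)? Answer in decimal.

7451

0xE6DE = 1110011011011110
0b1110100100010010 = 1110100100010010
→ & → 1110000000010010 = 57362
0b0000100011011000 = 0000100011011000
→ | → 1110100011011010 = 59610
→ >> 3 → 0001110100011011 = 7451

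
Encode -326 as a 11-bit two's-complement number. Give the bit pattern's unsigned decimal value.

326 in 11 bits: 00101000110
Invert: 11010111001
Add 1:  11010111010 = 1722
(Check: 2^11 - 326 = 2048 - 326 = 1722.)

1722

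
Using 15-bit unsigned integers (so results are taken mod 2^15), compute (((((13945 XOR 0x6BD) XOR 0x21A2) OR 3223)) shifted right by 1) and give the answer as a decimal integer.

13945 = 011011001111001
0x6BD = 000011010111101
→ XOR → 011000011000100 = 12484
0x21A2 = 010000110100010
→ XOR → 001000101100110 = 4454
3223 = 000110010010111
→ OR → 001110111110111 = 7671
→ shifted right by 1 → 000111011111011 = 3835

3835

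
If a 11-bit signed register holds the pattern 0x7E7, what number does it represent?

-25

pattern = 11111100111 (MSB is 1 ⇒ negative)
Invert: 00000011000, add 1 → 00000011001 = 25, so the value is -25.
(Equivalently: 2023 - 2^11 = 2023 - 2048 = -25.)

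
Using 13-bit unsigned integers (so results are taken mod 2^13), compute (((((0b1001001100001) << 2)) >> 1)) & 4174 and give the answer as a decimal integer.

66

0b1001001100001 = 1001001100001
→ << 2 (mod 2^13) → 0100110000100 = 2436
→ >> 1 → 0010011000010 = 1218
4174 = 1000001001110
→ & → 0000001000010 = 66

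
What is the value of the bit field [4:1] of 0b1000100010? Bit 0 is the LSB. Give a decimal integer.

1

v = 1000100010
Shift right by 1: 100010001
Mask low 4 bits: 0001 = 1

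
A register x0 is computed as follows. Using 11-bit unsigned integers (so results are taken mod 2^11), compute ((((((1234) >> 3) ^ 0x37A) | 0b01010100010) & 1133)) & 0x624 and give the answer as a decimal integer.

32

1234 = 10011010010
→ >> 3 → 00010011010 = 154
0x37A = 01101111010
→ ^ → 01111100000 = 992
0b01010100010 = 01010100010
→ | → 01111100010 = 994
1133 = 10001101101
→ & → 00001100000 = 96
0x624 = 11000100100
→ & → 00000100000 = 32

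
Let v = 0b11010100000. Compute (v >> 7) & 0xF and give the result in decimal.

v = 11010100000
Shift right by 7: 1101
Mask low 4 bits: 1101 = 13

13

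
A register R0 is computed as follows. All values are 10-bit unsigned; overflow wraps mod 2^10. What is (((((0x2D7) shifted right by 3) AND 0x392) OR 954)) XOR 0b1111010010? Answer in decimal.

0x2D7 = 1011010111
→ shifted right by 3 → 0001011010 = 90
0x392 = 1110010010
→ AND → 0000010010 = 18
954 = 1110111010
→ OR → 1110111010 = 954
0b1111010010 = 1111010010
→ XOR → 0001101000 = 104

104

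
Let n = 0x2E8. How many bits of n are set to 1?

5

0x2E8 = 1011101000
Count the 1s: 1 + 1 + 1 + 1 + 1 = 5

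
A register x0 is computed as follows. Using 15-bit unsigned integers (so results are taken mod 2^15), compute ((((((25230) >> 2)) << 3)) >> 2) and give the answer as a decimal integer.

25230 = 110001010001110
→ >> 2 → 001100010100011 = 6307
→ << 3 (mod 2^15) → 100010100011000 = 17688
→ >> 2 → 001000101000110 = 4422

4422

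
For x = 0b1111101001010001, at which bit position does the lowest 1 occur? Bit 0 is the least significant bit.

0b1111101001010001 = 1111101001010001
Trailing zeros: 0, so the lowest set bit is bit 0 (value 1).

0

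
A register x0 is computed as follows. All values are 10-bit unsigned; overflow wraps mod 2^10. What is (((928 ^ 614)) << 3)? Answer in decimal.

928 = 1110100000
614 = 1001100110
→ ^ → 0111000110 = 454
→ << 3 (mod 2^10) → 1000110000 = 560

560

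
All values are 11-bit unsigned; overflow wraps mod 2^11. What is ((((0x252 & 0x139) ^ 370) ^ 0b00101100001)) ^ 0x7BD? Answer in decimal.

1982

0x252 = 01001010010
0x139 = 00100111001
→ & → 00000010000 = 16
370 = 00101110010
→ ^ → 00101100010 = 354
0b00101100001 = 00101100001
→ ^ → 00000000011 = 3
0x7BD = 11110111101
→ ^ → 11110111110 = 1982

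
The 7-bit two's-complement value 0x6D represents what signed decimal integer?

-19

pattern = 1101101 (MSB is 1 ⇒ negative)
Invert: 0010010, add 1 → 0010011 = 19, so the value is -19.
(Equivalently: 109 - 2^7 = 109 - 128 = -19.)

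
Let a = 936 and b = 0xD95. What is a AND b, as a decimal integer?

936 = 001110101000
0xD95 = 110110010101
AND → 000110000000 = 384

384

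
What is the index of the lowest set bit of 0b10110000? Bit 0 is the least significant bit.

4

0b10110000 = 10110000
Trailing zeros: 4, so the lowest set bit is bit 4 (value 16).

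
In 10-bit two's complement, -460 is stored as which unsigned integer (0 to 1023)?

564

460 in 10 bits: 0111001100
Invert: 1000110011
Add 1:  1000110100 = 564
(Check: 2^10 - 460 = 1024 - 460 = 564.)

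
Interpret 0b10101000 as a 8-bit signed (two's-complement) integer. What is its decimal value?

-88

pattern = 10101000 (MSB is 1 ⇒ negative)
Invert: 01010111, add 1 → 01011000 = 88, so the value is -88.
(Equivalently: 168 - 2^8 = 168 - 256 = -88.)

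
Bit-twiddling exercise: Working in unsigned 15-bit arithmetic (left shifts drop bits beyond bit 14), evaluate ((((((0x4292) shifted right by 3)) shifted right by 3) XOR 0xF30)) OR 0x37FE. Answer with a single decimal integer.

0x4292 = 100001010010010
→ shifted right by 3 → 000100001010010 = 2130
→ shifted right by 3 → 000000100001010 = 266
0xF30 = 000111100110000
→ XOR → 000111000111010 = 3642
0x37FE = 011011111111110
→ OR → 011111111111110 = 16382

16382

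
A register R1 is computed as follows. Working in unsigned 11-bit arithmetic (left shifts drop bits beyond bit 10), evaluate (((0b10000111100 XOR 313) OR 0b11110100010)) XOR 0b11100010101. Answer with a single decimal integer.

178

0b10000111100 = 10000111100
313 = 00100111001
→ XOR → 10100000101 = 1285
0b11110100010 = 11110100010
→ OR → 11110100111 = 1959
0b11100010101 = 11100010101
→ XOR → 00010110010 = 178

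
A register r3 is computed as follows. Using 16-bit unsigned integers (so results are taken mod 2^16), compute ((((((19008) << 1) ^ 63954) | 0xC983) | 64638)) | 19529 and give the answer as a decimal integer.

65023

19008 = 0100101001000000
→ << 1 (mod 2^16) → 1001010010000000 = 38016
63954 = 1111100111010010
→ ^ → 0110110101010010 = 27986
0xC983 = 1100100110000011
→ | → 1110110111010011 = 60883
64638 = 1111110001111110
→ | → 1111110111111111 = 65023
19529 = 0100110001001001
→ | → 1111110111111111 = 65023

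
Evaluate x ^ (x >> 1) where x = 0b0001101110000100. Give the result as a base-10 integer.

5702

x = 1101110000100 = 7044
x>>1 = 0110111000010
XOR  = 1011001000110 = 5702
(x ^ (x >> 1) gives the standard binary-reflected Gray code of x.)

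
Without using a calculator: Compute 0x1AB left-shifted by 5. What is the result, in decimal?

13664

0x1AB = 00000110101011
shift left by 5 → 11010101100000 = 13664
(equivalently, 427 × 2^5 = 427 × 32)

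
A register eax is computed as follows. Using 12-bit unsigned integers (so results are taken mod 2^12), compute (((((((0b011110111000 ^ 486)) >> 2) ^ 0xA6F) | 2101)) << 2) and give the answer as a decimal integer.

0b011110111000 = 011110111000
486 = 000111100110
→ ^ → 011001011110 = 1630
→ >> 2 → 000110010111 = 407
0xA6F = 101001101111
→ ^ → 101111111000 = 3064
2101 = 100000110101
→ | → 101111111101 = 3069
→ << 2 (mod 2^12) → 111111110100 = 4084

4084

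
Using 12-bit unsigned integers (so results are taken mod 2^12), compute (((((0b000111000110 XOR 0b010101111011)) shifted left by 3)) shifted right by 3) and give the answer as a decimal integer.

189

0b000111000110 = 000111000110
0b010101111011 = 010101111011
→ XOR → 010010111101 = 1213
→ shifted left by 3 (mod 2^12) → 010111101000 = 1512
→ shifted right by 3 → 000010111101 = 189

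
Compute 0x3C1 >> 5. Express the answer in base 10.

0x3C1 = 1111000001
shift right by 5 → 0000011110 = 30
(equivalently, floor(961 / 32))

30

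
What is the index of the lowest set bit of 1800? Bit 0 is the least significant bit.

3

1800 = 11100001000
Trailing zeros: 3, so the lowest set bit is bit 3 (value 8).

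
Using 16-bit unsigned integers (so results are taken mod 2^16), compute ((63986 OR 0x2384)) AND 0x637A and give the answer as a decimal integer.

63986 = 1111100111110010
0x2384 = 0010001110000100
→ OR → 1111101111110110 = 64502
0x637A = 0110001101111010
→ AND → 0110001101110010 = 25458

25458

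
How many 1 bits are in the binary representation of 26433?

7

26433 = 110011101000001
Count the 1s: 1 + 1 + 1 + 1 + 1 + 1 + 1 = 7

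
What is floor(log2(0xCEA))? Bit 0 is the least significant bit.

0xCEA = 110011101010
The topmost 1 is at position 11 (since 2^11 = 2048 ≤ 3306 < 4096).

11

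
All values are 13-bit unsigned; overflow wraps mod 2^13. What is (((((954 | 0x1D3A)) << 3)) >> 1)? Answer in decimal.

954 = 0001110111010
0x1D3A = 1110100111010
→ | → 1111110111010 = 8122
→ << 3 (mod 2^13) → 1110111010000 = 7632
→ >> 1 → 0111011101000 = 3816

3816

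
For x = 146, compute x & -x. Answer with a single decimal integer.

x = 10010010 = 146
-x (two's complement) = …01101110
AND   = 00000010 = 2
(x & -x isolates the lowest set bit of x.)

2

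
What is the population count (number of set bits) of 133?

3

133 = 10000101
Count the 1s: 1 + 1 + 1 = 3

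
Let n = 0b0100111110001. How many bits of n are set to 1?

n = 100111110001
Count the 1s: 1 + 1 + 1 + 1 + 1 + 1 + 1 = 7

7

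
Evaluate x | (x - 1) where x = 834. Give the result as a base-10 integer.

x = 1101000010 = 834
x - 1 = 1101000001
OR    = 1101000011 = 835
(x | (x - 1) sets all bits below the lowest set bit.)

835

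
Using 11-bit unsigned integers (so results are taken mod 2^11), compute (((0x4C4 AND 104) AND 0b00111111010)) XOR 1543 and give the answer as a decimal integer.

1607

0x4C4 = 10011000100
104 = 00001101000
→ AND → 00001000000 = 64
0b00111111010 = 00111111010
→ AND → 00001000000 = 64
1543 = 11000000111
→ XOR → 11001000111 = 1607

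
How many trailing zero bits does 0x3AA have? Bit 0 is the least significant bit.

1

0x3AA = 1110101010
Trailing zeros: 1, so the lowest set bit is bit 1 (value 2).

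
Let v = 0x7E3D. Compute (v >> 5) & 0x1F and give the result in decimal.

v = 111111000111101
Shift right by 5: 1111110001
Mask low 5 bits: 10001 = 17

17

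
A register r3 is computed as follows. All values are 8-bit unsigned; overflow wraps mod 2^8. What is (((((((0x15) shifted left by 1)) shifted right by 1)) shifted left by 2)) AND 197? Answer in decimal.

0x15 = 00010101
→ shifted left by 1 (mod 2^8) → 00101010 = 42
→ shifted right by 1 → 00010101 = 21
→ shifted left by 2 (mod 2^8) → 01010100 = 84
197 = 11000101
→ AND → 01000100 = 68

68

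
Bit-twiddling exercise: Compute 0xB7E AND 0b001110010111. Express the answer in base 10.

790

0xB7E = 101101111110
b = 001110010111
AND → 001100010110 = 790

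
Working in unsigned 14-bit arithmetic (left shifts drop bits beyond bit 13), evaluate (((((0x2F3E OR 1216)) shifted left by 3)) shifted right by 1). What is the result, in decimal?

8184

0x2F3E = 10111100111110
1216 = 00010011000000
→ OR → 10111111111110 = 12286
→ shifted left by 3 (mod 2^14) → 11111111110000 = 16368
→ shifted right by 1 → 01111111111000 = 8184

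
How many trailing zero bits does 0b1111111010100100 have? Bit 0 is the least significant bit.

2

0b1111111010100100 = 1111111010100100
Trailing zeros: 2, so the lowest set bit is bit 2 (value 4).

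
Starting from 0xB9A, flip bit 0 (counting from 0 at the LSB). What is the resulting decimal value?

x = 101110011010
bit 0 is currently 0; toggle it via x ^ (1 << 0) = x ^ 1
→ 101110011011 = 2971

2971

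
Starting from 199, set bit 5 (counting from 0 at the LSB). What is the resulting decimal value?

x = 0011000111
bit 5 is currently 0; set it via x | (1 << 5) = x | 32
→ 0011100111 = 231

231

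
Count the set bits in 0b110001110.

5

n = 110001110
Count the 1s: 1 + 1 + 1 + 1 + 1 = 5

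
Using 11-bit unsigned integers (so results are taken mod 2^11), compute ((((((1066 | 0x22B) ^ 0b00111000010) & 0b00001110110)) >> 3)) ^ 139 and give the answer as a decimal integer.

1066 = 10000101010
0x22B = 01000101011
→ | → 11000101011 = 1579
0b00111000010 = 00111000010
→ ^ → 11111101001 = 2025
0b00001110110 = 00001110110
→ & → 00001100000 = 96
→ >> 3 → 00000001100 = 12
139 = 00010001011
→ ^ → 00010000111 = 135

135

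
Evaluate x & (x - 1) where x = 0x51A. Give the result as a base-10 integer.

1304

x = 10100011010 = 1306
x - 1 = 10100011001
AND   = 10100011000 = 1304
(x & (x - 1) clears the lowest set bit of x.)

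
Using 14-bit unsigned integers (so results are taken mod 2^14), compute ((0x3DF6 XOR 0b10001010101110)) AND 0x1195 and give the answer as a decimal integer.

4368

0x3DF6 = 11110111110110
0b10001010101110 = 10001010101110
→ XOR → 01111101011000 = 8024
0x1195 = 01000110010101
→ AND → 01000100010000 = 4368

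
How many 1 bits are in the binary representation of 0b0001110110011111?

n = 1110110011111
Count the 1s: 1 + 1 + 1 + 1 + 1 + 1 + 1 + 1 + 1 + 1 = 10

10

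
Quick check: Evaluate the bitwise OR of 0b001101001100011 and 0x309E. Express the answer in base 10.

15103

a = 01101001100011
0x309E = 11000010011110
 OR → 11101011111111 = 15103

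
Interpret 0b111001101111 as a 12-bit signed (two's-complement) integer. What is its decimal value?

pattern = 111001101111 (MSB is 1 ⇒ negative)
Invert: 000110010000, add 1 → 000110010001 = 401, so the value is -401.
(Equivalently: 3695 - 2^12 = 3695 - 4096 = -401.)

-401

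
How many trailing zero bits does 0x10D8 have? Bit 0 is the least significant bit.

3

0x10D8 = 1000011011000
Trailing zeros: 3, so the lowest set bit is bit 3 (value 8).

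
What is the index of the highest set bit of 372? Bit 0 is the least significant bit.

372 = 101110100
The topmost 1 is at position 8 (since 2^8 = 256 ≤ 372 < 512).

8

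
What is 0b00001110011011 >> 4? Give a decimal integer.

x = 1110011011
shift right by 4 → 0000111001 = 57
(equivalently, floor(923 / 16))

57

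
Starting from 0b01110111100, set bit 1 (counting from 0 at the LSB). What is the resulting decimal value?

958

x = 01110111100
bit 1 is currently 0; set it via x | (1 << 1) = x | 2
→ 01110111110 = 958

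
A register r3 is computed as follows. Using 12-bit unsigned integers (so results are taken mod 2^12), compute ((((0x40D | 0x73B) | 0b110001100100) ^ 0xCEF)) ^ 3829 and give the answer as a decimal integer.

0x40D = 010000001101
0x73B = 011100111011
→ | → 011100111111 = 1855
0b110001100100 = 110001100100
→ | → 111101111111 = 3967
0xCEF = 110011101111
→ ^ → 001110010000 = 912
3829 = 111011110101
→ ^ → 110101100101 = 3429

3429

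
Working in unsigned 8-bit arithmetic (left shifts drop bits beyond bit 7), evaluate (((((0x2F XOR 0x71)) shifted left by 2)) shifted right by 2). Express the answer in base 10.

30

0x2F = 00101111
0x71 = 01110001
→ XOR → 01011110 = 94
→ shifted left by 2 (mod 2^8) → 01111000 = 120
→ shifted right by 2 → 00011110 = 30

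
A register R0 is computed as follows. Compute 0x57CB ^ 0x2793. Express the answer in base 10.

0x57CB = 101011111001011
0x2793 = 010011110010011
XOR → 111000001011000 = 28760

28760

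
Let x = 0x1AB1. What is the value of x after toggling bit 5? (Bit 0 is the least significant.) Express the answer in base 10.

x = 01101010110001
bit 5 is currently 1; toggle it via x ^ (1 << 5) = x ^ 32
→ 01101010010001 = 6801

6801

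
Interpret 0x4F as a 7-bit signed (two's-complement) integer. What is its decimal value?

-49

pattern = 1001111 (MSB is 1 ⇒ negative)
Invert: 0110000, add 1 → 0110001 = 49, so the value is -49.
(Equivalently: 79 - 2^7 = 79 - 128 = -49.)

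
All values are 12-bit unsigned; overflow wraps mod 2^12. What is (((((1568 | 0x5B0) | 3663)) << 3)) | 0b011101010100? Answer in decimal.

1568 = 011000100000
0x5B0 = 010110110000
→ | → 011110110000 = 1968
3663 = 111001001111
→ | → 111111111111 = 4095
→ << 3 (mod 2^12) → 111111111000 = 4088
0b011101010100 = 011101010100
→ | → 111111111100 = 4092

4092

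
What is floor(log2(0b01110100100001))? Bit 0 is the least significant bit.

0b01110100100001 = 1110100100001
The topmost 1 is at position 12 (since 2^12 = 4096 ≤ 7457 < 8192).

12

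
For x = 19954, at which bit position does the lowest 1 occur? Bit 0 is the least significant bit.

19954 = 100110111110010
Trailing zeros: 1, so the lowest set bit is bit 1 (value 2).

1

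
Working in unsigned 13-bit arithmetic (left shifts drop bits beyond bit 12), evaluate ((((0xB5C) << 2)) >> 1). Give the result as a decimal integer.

0xB5C = 0101101011100
→ << 2 (mod 2^13) → 0110101110000 = 3440
→ >> 1 → 0011010111000 = 1720

1720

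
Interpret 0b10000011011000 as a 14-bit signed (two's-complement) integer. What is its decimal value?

pattern = 10000011011000 (MSB is 1 ⇒ negative)
Invert: 01111100100111, add 1 → 01111100101000 = 7976, so the value is -7976.
(Equivalently: 8408 - 2^14 = 8408 - 16384 = -7976.)

-7976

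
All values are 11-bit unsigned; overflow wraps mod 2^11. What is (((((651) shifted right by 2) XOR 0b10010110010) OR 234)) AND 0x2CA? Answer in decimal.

651 = 01010001011
→ shifted right by 2 → 00010100010 = 162
0b10010110010 = 10010110010
→ XOR → 10000010000 = 1040
234 = 00011101010
→ OR → 10011111010 = 1274
0x2CA = 01011001010
→ AND → 00011001010 = 202

202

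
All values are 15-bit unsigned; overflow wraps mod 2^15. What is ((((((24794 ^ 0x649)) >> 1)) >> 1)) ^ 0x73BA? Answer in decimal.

27166

24794 = 110000011011010
0x649 = 000011001001001
→ ^ → 110011010010011 = 26259
→ >> 1 → 011001101001001 = 13129
→ >> 1 → 001100110100100 = 6564
0x73BA = 111001110111010
→ ^ → 110101000011110 = 27166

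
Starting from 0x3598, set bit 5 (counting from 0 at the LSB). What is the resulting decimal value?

13752

x = 11010110011000
bit 5 is currently 0; set it via x | (1 << 5) = x | 32
→ 11010110111000 = 13752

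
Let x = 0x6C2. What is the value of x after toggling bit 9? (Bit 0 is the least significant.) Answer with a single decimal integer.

x = 11011000010
bit 9 is currently 1; toggle it via x ^ (1 << 9) = x ^ 512
→ 10011000010 = 1218

1218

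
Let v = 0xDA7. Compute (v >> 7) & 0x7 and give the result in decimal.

v = 110110100111
Shift right by 7: 11011
Mask low 3 bits: 011 = 3

3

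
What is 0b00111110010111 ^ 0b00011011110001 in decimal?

2406

a = 111110010111
b = 011011110001
XOR → 100101100110 = 2406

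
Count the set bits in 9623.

9623 = 10010110010111
Count the 1s: 1 + 1 + 1 + 1 + 1 + 1 + 1 + 1 = 8

8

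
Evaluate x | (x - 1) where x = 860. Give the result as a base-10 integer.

863

x = 1101011100 = 860
x - 1 = 1101011011
OR    = 1101011111 = 863
(x | (x - 1) sets all bits below the lowest set bit.)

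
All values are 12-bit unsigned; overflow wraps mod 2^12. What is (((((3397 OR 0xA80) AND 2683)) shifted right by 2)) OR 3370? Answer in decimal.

4026

3397 = 110101000101
0xA80 = 101010000000
→ OR → 111111000101 = 4037
2683 = 101001111011
→ AND → 101001000001 = 2625
→ shifted right by 2 → 001010010000 = 656
3370 = 110100101010
→ OR → 111110111010 = 4026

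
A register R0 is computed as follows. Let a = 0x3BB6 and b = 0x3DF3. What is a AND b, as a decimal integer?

0x3BB6 = 11101110110110
0x3DF3 = 11110111110011
AND → 11100110110010 = 14770

14770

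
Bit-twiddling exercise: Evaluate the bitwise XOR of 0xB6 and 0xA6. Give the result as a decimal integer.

0xB6 = 10110110
0xA6 = 10100110
XOR → 00010000 = 16

16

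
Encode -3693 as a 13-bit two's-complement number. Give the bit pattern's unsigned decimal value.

3693 in 13 bits: 0111001101101
Invert: 1000110010010
Add 1:  1000110010011 = 4499
(Check: 2^13 - 3693 = 8192 - 3693 = 4499.)

4499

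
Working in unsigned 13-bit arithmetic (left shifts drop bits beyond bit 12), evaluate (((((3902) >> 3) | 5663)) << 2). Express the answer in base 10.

3902 = 0111100111110
→ >> 3 → 0000111100111 = 487
5663 = 1011000011111
→ | → 1011111111111 = 6143
→ << 2 (mod 2^13) → 1111111111100 = 8188

8188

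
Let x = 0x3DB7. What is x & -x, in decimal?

x = 11110110110111 = 15799
-x (two's complement) = …00001001001001
AND   = 00000000000001 = 1
(x & -x isolates the lowest set bit of x.)

1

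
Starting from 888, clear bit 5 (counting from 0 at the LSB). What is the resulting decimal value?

856

x = 1101111000
bit 5 is currently 1; clear it via x & ~(1 << 5) = x & ~32
→ 1101011000 = 856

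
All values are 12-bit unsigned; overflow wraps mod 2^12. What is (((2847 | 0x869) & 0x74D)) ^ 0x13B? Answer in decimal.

630

2847 = 101100011111
0x869 = 100001101001
→ | → 101101111111 = 2943
0x74D = 011101001101
→ & → 001101001101 = 845
0x13B = 000100111011
→ ^ → 001001110110 = 630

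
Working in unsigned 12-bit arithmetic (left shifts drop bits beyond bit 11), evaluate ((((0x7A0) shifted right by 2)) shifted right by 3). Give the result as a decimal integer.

61

0x7A0 = 011110100000
→ shifted right by 2 → 000111101000 = 488
→ shifted right by 3 → 000000111101 = 61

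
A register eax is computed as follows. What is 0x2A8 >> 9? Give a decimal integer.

0x2A8 = 1010101000
shift right by 9 → 0000000001 = 1
(equivalently, floor(680 / 512))

1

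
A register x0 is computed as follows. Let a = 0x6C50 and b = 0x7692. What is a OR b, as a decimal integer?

32466

0x6C50 = 110110001010000
0x7692 = 111011010010010
 OR → 111111011010010 = 32466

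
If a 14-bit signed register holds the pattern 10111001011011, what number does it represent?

pattern = 10111001011011 (MSB is 1 ⇒ negative)
Invert: 01000110100100, add 1 → 01000110100101 = 4517, so the value is -4517.
(Equivalently: 11867 - 2^14 = 11867 - 16384 = -4517.)

-4517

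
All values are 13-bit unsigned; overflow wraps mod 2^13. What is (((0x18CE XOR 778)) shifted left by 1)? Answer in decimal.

6024

0x18CE = 1100011001110
778 = 0001100001010
→ XOR → 1101111000100 = 7108
→ shifted left by 1 (mod 2^13) → 1011110001000 = 6024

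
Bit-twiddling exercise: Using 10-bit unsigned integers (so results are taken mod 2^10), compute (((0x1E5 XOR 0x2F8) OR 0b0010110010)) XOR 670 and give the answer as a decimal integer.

289

0x1E5 = 0111100101
0x2F8 = 1011111000
→ XOR → 1100011101 = 797
0b0010110010 = 0010110010
→ OR → 1110111111 = 959
670 = 1010011110
→ XOR → 0100100001 = 289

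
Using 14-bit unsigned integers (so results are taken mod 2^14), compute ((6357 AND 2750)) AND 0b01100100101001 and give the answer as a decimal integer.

2048

6357 = 01100011010101
2750 = 00101010111110
→ AND → 00100010010100 = 2196
0b01100100101001 = 01100100101001
→ AND → 00100000000000 = 2048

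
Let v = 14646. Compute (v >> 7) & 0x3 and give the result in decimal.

v = 11100100110110
Shift right by 7: 1110010
Mask low 2 bits: 10 = 2

2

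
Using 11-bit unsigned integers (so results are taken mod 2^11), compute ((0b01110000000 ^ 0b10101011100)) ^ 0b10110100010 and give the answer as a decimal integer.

0b01110000000 = 01110000000
0b10101011100 = 10101011100
→ ^ → 11011011100 = 1756
0b10110100010 = 10110100010
→ ^ → 01101111110 = 894

894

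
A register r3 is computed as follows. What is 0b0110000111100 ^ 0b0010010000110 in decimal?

a = 110000111100
b = 010010000110
XOR → 100010111010 = 2234

2234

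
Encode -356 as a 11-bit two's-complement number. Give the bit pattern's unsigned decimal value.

1692

356 in 11 bits: 00101100100
Invert: 11010011011
Add 1:  11010011100 = 1692
(Check: 2^11 - 356 = 2048 - 356 = 1692.)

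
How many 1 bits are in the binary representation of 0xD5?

5

0xD5 = 11010101
Count the 1s: 1 + 1 + 1 + 1 + 1 = 5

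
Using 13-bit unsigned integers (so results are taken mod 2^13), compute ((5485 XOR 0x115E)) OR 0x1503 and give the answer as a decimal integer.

5485 = 1010101101101
0x115E = 1000101011110
→ XOR → 0010000110011 = 1075
0x1503 = 1010100000011
→ OR → 1010100110011 = 5427

5427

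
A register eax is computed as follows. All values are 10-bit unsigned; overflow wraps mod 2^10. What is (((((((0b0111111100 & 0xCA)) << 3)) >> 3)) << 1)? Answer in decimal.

144

0b0111111100 = 0111111100
0xCA = 0011001010
→ & → 0011001000 = 200
→ << 3 (mod 2^10) → 1001000000 = 576
→ >> 3 → 0001001000 = 72
→ << 1 (mod 2^10) → 0010010000 = 144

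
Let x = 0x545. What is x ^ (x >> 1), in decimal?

x = 10101000101 = 1349
x>>1 = 01010100010
XOR  = 11111100111 = 2023
(x ^ (x >> 1) gives the standard binary-reflected Gray code of x.)

2023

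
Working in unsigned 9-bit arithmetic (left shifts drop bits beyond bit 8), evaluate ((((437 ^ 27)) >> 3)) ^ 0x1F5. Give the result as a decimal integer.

448

437 = 110110101
27 = 000011011
→ ^ → 110101110 = 430
→ >> 3 → 000110101 = 53
0x1F5 = 111110101
→ ^ → 111000000 = 448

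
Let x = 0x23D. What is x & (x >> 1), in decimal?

28

x = 1000111101 = 573
x>>1 = 0100011110
AND  = 0000011100 = 28
(x & (x >> 1) has a 1 wherever x has two consecutive 1 bits.)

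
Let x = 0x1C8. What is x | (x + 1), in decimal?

x = 111001000 = 456
x + 1 = 111001001
OR    = 111001001 = 457
(x | (x + 1) sets the lowest cleared bit.)

457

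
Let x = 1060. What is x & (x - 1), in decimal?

x = 10000100100 = 1060
x - 1 = 10000100011
AND   = 10000100000 = 1056
(x & (x - 1) clears the lowest set bit of x.)

1056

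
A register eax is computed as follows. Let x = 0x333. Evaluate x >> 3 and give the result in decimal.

102

0x333 = 1100110011
shift right by 3 → 0001100110 = 102
(equivalently, floor(819 / 8))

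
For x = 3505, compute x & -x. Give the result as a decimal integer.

1

x = 110110110001 = 3505
-x (two's complement) = …001001001111
AND   = 000000000001 = 1
(x & -x isolates the lowest set bit of x.)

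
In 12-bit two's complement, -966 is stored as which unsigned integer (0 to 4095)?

3130

966 in 12 bits: 001111000110
Invert: 110000111001
Add 1:  110000111010 = 3130
(Check: 2^12 - 966 = 4096 - 966 = 3130.)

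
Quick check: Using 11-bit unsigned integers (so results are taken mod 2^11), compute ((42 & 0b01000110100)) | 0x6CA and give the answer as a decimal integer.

1770

42 = 00000101010
0b01000110100 = 01000110100
→ & → 00000100000 = 32
0x6CA = 11011001010
→ | → 11011101010 = 1770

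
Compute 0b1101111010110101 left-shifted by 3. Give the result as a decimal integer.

456104

x = 0001101111010110101
shift left by 3 → 1101111010110101000 = 456104
(equivalently, 57013 × 2^3 = 57013 × 8)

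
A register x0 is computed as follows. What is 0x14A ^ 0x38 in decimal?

370

0x14A = 101001010
0x38 = 000111000
XOR → 101110010 = 370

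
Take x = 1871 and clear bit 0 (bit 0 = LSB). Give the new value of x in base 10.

x = 011101001111
bit 0 is currently 1; clear it via x & ~(1 << 0) = x & ~1
→ 011101001110 = 1870

1870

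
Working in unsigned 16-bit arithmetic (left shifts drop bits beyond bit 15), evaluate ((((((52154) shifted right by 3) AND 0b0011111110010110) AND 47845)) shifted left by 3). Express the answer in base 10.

49184

52154 = 1100101110111010
→ shifted right by 3 → 0001100101110111 = 6519
0b0011111110010110 = 0011111110010110
→ AND → 0001100100010110 = 6422
47845 = 1011101011100101
→ AND → 0001100000000100 = 6148
→ shifted left by 3 (mod 2^16) → 1100000000100000 = 49184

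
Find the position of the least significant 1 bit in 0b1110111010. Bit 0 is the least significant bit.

0b1110111010 = 1110111010
Trailing zeros: 1, so the lowest set bit is bit 1 (value 2).

1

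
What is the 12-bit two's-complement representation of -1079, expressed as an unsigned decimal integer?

3017

1079 in 12 bits: 010000110111
Invert: 101111001000
Add 1:  101111001001 = 3017
(Check: 2^12 - 1079 = 4096 - 1079 = 3017.)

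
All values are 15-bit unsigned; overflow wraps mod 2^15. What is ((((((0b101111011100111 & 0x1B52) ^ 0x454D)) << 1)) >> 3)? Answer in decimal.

1987

0b101111011100111 = 101111011100111
0x1B52 = 001101101010010
→ & → 001101001000010 = 6722
0x454D = 100010101001101
→ ^ → 101111100001111 = 24335
→ << 1 (mod 2^15) → 011111000011110 = 15902
→ >> 3 → 000011111000011 = 1987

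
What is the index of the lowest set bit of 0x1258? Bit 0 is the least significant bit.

0x1258 = 1001001011000
Trailing zeros: 3, so the lowest set bit is bit 3 (value 8).

3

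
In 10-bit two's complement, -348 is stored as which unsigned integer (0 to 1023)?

676

348 in 10 bits: 0101011100
Invert: 1010100011
Add 1:  1010100100 = 676
(Check: 2^10 - 348 = 1024 - 348 = 676.)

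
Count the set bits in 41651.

41651 = 1010001010110011
Count the 1s: 1 + 1 + 1 + 1 + 1 + 1 + 1 + 1 = 8

8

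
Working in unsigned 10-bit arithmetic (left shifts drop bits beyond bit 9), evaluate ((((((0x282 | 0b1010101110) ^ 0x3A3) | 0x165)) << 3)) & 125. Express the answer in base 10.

104

0x282 = 1010000010
0b1010101110 = 1010101110
→ | → 1010101110 = 686
0x3A3 = 1110100011
→ ^ → 0100001101 = 269
0x165 = 0101100101
→ | → 0101101101 = 365
→ << 3 (mod 2^10) → 1101101000 = 872
125 = 0001111101
→ & → 0001101000 = 104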